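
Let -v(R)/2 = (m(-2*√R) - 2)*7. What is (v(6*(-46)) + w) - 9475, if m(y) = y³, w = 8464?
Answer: -983 - 61824*I*√69 ≈ -983.0 - 5.1355e+5*I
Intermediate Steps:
v(R) = 28 + 112*R^(3/2) (v(R) = -2*((-2*√R)³ - 2)*7 = -2*(-8*R^(3/2) - 2)*7 = -2*(-2 - 8*R^(3/2))*7 = -2*(-14 - 56*R^(3/2)) = 28 + 112*R^(3/2))
(v(6*(-46)) + w) - 9475 = ((28 + 112*(6*(-46))^(3/2)) + 8464) - 9475 = ((28 + 112*(-276)^(3/2)) + 8464) - 9475 = ((28 + 112*(-552*I*√69)) + 8464) - 9475 = ((28 - 61824*I*√69) + 8464) - 9475 = (8492 - 61824*I*√69) - 9475 = -983 - 61824*I*√69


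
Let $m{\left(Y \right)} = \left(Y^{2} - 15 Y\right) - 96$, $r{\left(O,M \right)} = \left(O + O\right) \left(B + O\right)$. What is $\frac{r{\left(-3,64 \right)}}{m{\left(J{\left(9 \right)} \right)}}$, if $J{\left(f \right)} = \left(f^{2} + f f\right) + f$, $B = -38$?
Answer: $\frac{41}{4430} \approx 0.0092551$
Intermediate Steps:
$r{\left(O,M \right)} = 2 O \left(-38 + O\right)$ ($r{\left(O,M \right)} = \left(O + O\right) \left(-38 + O\right) = 2 O \left(-38 + O\right)$)
$J{\left(f \right)} = f + 2 f^{2}$ ($J{\left(f \right)} = \left(f^{2} + f^{2}\right) + f = 2 f^{2} + f = f + 2 f^{2}$)
$m{\left(Y \right)} = -96 + Y^{2} - 15 Y$
$\frac{r{\left(-3,64 \right)}}{m{\left(J{\left(9 \right)} \right)}} = \frac{2 \left(-3\right) \left(-38 - 3\right)}{-96 + \left(9 \left(1 + 2 \cdot 9\right)\right)^{2} - 15 \cdot 9 \left(1 + 2 \cdot 9\right)} = \frac{2 \left(-3\right) \left(-41\right)}{-96 + \left(9 \left(1 + 18\right)\right)^{2} - 15 \cdot 9 \left(1 + 18\right)} = \frac{246}{-96 + \left(9 \cdot 19\right)^{2} - 15 \cdot 9 \cdot 19} = \frac{246}{-96 + 171^{2} - 2565} = \frac{246}{-96 + 29241 - 2565} = \frac{246}{26580} = 246 \cdot \frac{1}{26580} = \frac{41}{4430}$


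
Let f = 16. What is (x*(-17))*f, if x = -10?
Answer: 2720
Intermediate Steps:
(x*(-17))*f = -10*(-17)*16 = 170*16 = 2720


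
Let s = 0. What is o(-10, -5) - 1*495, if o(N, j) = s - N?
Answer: -485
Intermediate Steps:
o(N, j) = -N (o(N, j) = 0 - N = -N)
o(-10, -5) - 1*495 = -1*(-10) - 1*495 = 10 - 495 = -485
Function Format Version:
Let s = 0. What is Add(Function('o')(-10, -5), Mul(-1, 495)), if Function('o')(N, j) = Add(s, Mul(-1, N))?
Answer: -485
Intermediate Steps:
Function('o')(N, j) = Mul(-1, N) (Function('o')(N, j) = Add(0, Mul(-1, N)) = Mul(-1, N))
Add(Function('o')(-10, -5), Mul(-1, 495)) = Add(Mul(-1, -10), Mul(-1, 495)) = Add(10, -495) = -485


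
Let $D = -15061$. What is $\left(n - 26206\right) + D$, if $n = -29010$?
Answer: $-70277$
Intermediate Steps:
$\left(n - 26206\right) + D = \left(-29010 - 26206\right) - 15061 = -55216 - 15061 = -70277$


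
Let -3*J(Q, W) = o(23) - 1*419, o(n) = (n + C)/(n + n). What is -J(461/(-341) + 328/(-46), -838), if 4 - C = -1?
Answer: -9623/69 ≈ -139.46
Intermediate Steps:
C = 5 (C = 4 - 1*(-1) = 4 + 1 = 5)
o(n) = (5 + n)/(2*n) (o(n) = (n + 5)/(n + n) = (5 + n)/((2*n)) = (5 + n)*(1/(2*n)) = (5 + n)/(2*n))
J(Q, W) = 9623/69 (J(Q, W) = -((½)*(5 + 23)/23 - 1*419)/3 = -((½)*(1/23)*28 - 419)/3 = -(14/23 - 419)/3 = -⅓*(-9623/23) = 9623/69)
-J(461/(-341) + 328/(-46), -838) = -1*9623/69 = -9623/69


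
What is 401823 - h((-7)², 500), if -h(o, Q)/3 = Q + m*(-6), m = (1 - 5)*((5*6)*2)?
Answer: 407643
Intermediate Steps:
m = -240 (m = -120*2 = -4*60 = -240)
h(o, Q) = -4320 - 3*Q (h(o, Q) = -3*(Q - 240*(-6)) = -3*(Q + 1440) = -3*(1440 + Q) = -4320 - 3*Q)
401823 - h((-7)², 500) = 401823 - (-4320 - 3*500) = 401823 - (-4320 - 1500) = 401823 - 1*(-5820) = 401823 + 5820 = 407643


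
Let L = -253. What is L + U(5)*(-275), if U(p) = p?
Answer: -1628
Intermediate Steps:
L + U(5)*(-275) = -253 + 5*(-275) = -253 - 1375 = -1628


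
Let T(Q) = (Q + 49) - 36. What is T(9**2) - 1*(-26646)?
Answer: 26740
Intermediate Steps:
T(Q) = 13 + Q (T(Q) = (49 + Q) - 36 = 13 + Q)
T(9**2) - 1*(-26646) = (13 + 9**2) - 1*(-26646) = (13 + 81) + 26646 = 94 + 26646 = 26740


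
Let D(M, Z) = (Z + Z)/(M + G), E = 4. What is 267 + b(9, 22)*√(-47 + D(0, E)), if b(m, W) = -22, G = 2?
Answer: 267 - 22*I*√43 ≈ 267.0 - 144.26*I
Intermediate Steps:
D(M, Z) = 2*Z/(2 + M) (D(M, Z) = (Z + Z)/(M + 2) = (2*Z)/(2 + M) = 2*Z/(2 + M))
267 + b(9, 22)*√(-47 + D(0, E)) = 267 - 22*√(-47 + 2*4/(2 + 0)) = 267 - 22*√(-47 + 2*4/2) = 267 - 22*√(-47 + 2*4*(½)) = 267 - 22*√(-47 + 4) = 267 - 22*I*√43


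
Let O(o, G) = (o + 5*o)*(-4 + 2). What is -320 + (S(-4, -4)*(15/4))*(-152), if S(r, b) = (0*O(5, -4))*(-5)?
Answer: -320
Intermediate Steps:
O(o, G) = -12*o (O(o, G) = (6*o)*(-2) = -12*o)
S(r, b) = 0 (S(r, b) = (0*(-12*5))*(-5) = (0*(-60))*(-5) = 0*(-5) = 0)
-320 + (S(-4, -4)*(15/4))*(-152) = -320 + (0*(15/4))*(-152) = -320 + 0*(-152) = -320 + 0 = -320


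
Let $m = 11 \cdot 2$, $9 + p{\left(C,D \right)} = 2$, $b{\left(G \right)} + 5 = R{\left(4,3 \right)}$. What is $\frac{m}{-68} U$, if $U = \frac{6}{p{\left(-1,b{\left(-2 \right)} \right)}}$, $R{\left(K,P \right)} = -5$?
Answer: $\frac{33}{119} \approx 0.27731$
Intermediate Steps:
$b{\left(G \right)} = -10$ ($b{\left(G \right)} = -5 - 5 = -10$)
$p{\left(C,D \right)} = -7$ ($p{\left(C,D \right)} = -9 + 2 = -7$)
$m = 22$
$U = - \frac{6}{7}$ ($U = \frac{6}{-7} = 6 \left(- \frac{1}{7}\right) = - \frac{6}{7} \approx -0.85714$)
$\frac{m}{-68} U = \frac{22}{-68} \left(- \frac{6}{7}\right) = 22 \left(- \frac{1}{68}\right) \left(- \frac{6}{7}\right) = \left(- \frac{11}{34}\right) \left(- \frac{6}{7}\right) = \frac{33}{119}$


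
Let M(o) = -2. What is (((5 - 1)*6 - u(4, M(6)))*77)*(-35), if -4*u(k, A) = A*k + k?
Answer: -61985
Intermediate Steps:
u(k, A) = -k/4 - A*k/4 (u(k, A) = -(A*k + k)/4 = -(k + A*k)/4 = -k/4 - A*k/4)
(((5 - 1)*6 - u(4, M(6)))*77)*(-35) = (((5 - 1)*6 - (-1)*4*(1 - 2)/4)*77)*(-35) = ((4*6 - (-1)*4*(-1)/4)*77)*(-35) = ((24 - 1*1)*77)*(-35) = ((24 - 1)*77)*(-35) = (23*77)*(-35) = 1771*(-35) = -61985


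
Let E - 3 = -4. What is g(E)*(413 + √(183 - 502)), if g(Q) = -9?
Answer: -3717 - 9*I*√319 ≈ -3717.0 - 160.75*I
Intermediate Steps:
E = -1 (E = 3 - 4 = -1)
g(E)*(413 + √(183 - 502)) = -9*(413 + √(183 - 502)) = -9*(413 + √(-319)) = -9*(413 + I*√319) = -3717 - 9*I*√319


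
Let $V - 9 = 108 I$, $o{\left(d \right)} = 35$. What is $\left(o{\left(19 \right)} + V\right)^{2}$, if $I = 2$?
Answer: $67600$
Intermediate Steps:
$V = 225$ ($V = 9 + 108 \cdot 2 = 9 + 216 = 225$)
$\left(o{\left(19 \right)} + V\right)^{2} = \left(35 + 225\right)^{2} = 260^{2} = 67600$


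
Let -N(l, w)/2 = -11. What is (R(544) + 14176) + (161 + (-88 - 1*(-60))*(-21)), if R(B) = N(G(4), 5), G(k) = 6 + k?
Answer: 14947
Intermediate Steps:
N(l, w) = 22 (N(l, w) = -2*(-11) = 22)
R(B) = 22
(R(544) + 14176) + (161 + (-88 - 1*(-60))*(-21)) = (22 + 14176) + (161 + (-88 - 1*(-60))*(-21)) = 14198 + (161 + (-88 + 60)*(-21)) = 14198 + (161 - 28*(-21)) = 14198 + (161 + 588) = 14198 + 749 = 14947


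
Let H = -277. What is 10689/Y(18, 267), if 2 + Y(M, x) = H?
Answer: -3563/93 ≈ -38.312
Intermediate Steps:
Y(M, x) = -279 (Y(M, x) = -2 - 277 = -279)
10689/Y(18, 267) = 10689/(-279) = 10689*(-1/279) = -3563/93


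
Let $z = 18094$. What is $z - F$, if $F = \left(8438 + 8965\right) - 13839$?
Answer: $14530$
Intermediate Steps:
$F = 3564$ ($F = 17403 - 13839 = 3564$)
$z - F = 18094 - 3564 = 14530$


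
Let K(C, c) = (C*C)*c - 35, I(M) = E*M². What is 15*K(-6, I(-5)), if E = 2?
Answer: 26475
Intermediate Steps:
I(M) = 2*M²
K(C, c) = -35 + c*C² (K(C, c) = C²*c - 35 = c*C² - 35 = -35 + c*C²)
15*K(-6, I(-5)) = 15*(-35 + (2*(-5)²)*(-6)²) = 15*(-35 + (2*25)*36) = 15*(-35 + 50*36) = 15*(-35 + 1800) = 15*1765 = 26475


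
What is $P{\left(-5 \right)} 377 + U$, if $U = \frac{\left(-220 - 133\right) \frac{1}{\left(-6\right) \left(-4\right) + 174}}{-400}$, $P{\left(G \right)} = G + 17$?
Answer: $\frac{358301153}{79200} \approx 4524.0$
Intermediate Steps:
$P{\left(G \right)} = 17 + G$
$U = \frac{353}{79200}$ ($U = - \frac{353}{24 + 174} \left(- \frac{1}{400}\right) = - \frac{353}{198} \left(- \frac{1}{400}\right) = \left(-353\right) \frac{1}{198} \left(- \frac{1}{400}\right) = \left(- \frac{353}{198}\right) \left(- \frac{1}{400}\right) = \frac{353}{79200} \approx 0.0044571$)
$P{\left(-5 \right)} 377 + U = \left(17 - 5\right) 377 + \frac{353}{79200} = 12 \cdot 377 + \frac{353}{79200} = 4524 + \frac{353}{79200} = \frac{358301153}{79200}$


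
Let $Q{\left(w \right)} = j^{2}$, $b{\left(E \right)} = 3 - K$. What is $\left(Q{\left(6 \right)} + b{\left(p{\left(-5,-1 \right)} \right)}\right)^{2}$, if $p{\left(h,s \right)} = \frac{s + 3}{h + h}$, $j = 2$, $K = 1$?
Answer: $36$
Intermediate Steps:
$p{\left(h,s \right)} = \frac{3 + s}{2 h}$
$b{\left(E \right)} = 2$ ($b{\left(E \right)} = 3 - 1 = 2$)
$Q{\left(w \right)} = 4$ ($Q{\left(w \right)} = 2^{2} = 4$)
$\left(Q{\left(6 \right)} + b{\left(p{\left(-5,-1 \right)} \right)}\right)^{2} = \left(4 + 2\right)^{2} = 6^{2} = 36$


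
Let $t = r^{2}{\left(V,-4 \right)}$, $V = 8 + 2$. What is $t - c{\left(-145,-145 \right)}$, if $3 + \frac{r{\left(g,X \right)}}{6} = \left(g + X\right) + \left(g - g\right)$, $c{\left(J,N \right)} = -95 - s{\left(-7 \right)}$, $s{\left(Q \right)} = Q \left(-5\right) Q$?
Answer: $174$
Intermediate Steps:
$V = 10$
$s{\left(Q \right)} = - 5 Q^{2}$ ($s{\left(Q \right)} = - 5 Q Q = - 5 Q^{2}$)
$c{\left(J,N \right)} = 150$ ($c{\left(J,N \right)} = -95 - - 5 \left(-7\right)^{2} = -95 - \left(-5\right) 49 = -95 - -245 = -95 + 245 = 150$)
$r{\left(g,X \right)} = -18 + 6 X + 6 g$ ($r{\left(g,X \right)} = -18 + 6 \left(\left(g + X\right) + \left(g - g\right)\right) = -18 + 6 \left(\left(X + g\right) + 0\right) = -18 + 6 \left(X + g\right) = -18 + \left(6 X + 6 g\right) = -18 + 6 X + 6 g$)
$t = 324$ ($t = \left(-18 + 6 \left(-4\right) + 6 \cdot 10\right)^{2} = \left(-18 - 24 + 60\right)^{2} = 18^{2} = 324$)
$t - c{\left(-145,-145 \right)} = 324 - 150 = 174$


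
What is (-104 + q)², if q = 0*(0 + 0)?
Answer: 10816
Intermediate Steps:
q = 0 (q = 0*0 = 0)
(-104 + q)² = (-104 + 0)² = (-104)² = 10816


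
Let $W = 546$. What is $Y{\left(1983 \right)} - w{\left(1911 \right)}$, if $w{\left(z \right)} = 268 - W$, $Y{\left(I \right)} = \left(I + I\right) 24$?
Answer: $95462$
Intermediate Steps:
$Y{\left(I \right)} = 48 I$ ($Y{\left(I \right)} = 2 I 24 = 48 I$)
$w{\left(z \right)} = -278$ ($w{\left(z \right)} = 268 - 546 = -278$)
$Y{\left(1983 \right)} - w{\left(1911 \right)} = 48 \cdot 1983 - -278 = 95184 + 278 = 95462$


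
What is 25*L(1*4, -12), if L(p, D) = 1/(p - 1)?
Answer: 25/3 ≈ 8.3333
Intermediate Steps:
L(p, D) = 1/(-1 + p)
25*L(1*4, -12) = 25/(-1 + 1*4) = 25/(-1 + 4) = 25/3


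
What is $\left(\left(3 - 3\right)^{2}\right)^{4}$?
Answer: $0$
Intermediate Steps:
$\left(\left(3 - 3\right)^{2}\right)^{4} = \left(0^{2}\right)^{4} = 0^{4} = 0$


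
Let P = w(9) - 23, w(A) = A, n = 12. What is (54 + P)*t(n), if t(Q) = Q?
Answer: 480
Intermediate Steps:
P = -14 (P = 9 - 23 = -14)
(54 + P)*t(n) = (54 - 14)*12 = 40*12 = 480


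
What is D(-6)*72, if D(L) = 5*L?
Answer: -2160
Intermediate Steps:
D(-6)*72 = (5*(-6))*72 = -30*72 = -2160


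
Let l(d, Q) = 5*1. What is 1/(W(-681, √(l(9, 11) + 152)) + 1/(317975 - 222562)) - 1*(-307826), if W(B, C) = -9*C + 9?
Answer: 35410333029412265340/115033600512449 - 81932765121*√157/115033600512449 ≈ 3.0783e+5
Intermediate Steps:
l(d, Q) = 5
W(B, C) = 9 - 9*C
1/(W(-681, √(l(9, 11) + 152)) + 1/(317975 - 222562)) - 1*(-307826) = 1/((9 - 9*√(5 + 152)) + 1/(317975 - 222562)) - 1*(-307826) = 1/((9 - 9*√157) + 1/95413) + 307826 = 1/(858718/95413 - 9*√157) + 307826 = 307826 + 1/(858718/95413 - 9*√157)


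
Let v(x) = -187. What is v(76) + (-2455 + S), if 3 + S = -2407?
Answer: -5052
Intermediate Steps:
S = -2410 (S = -3 - 2407 = -2410)
v(76) + (-2455 + S) = -187 + (-2455 - 2410) = -187 - 4865 = -5052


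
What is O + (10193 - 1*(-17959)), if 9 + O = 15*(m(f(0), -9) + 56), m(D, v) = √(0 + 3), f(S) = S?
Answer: 28983 + 15*√3 ≈ 29009.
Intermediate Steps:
m(D, v) = √3
O = 831 + 15*√3 (O = -9 + 15*(√3 + 56) = -9 + 15*(56 + √3) = -9 + (840 + 15*√3) = 831 + 15*√3 ≈ 856.98)
O + (10193 - 1*(-17959)) = (831 + 15*√3) + (10193 - 1*(-17959)) = (831 + 15*√3) + (10193 + 17959) = (831 + 15*√3) + 28152 = 28983 + 15*√3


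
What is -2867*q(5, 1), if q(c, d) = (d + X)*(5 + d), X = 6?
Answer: -120414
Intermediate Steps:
q(c, d) = (5 + d)*(6 + d) (q(c, d) = (d + 6)*(5 + d) = (6 + d)*(5 + d) = (5 + d)*(6 + d))
-2867*q(5, 1) = -2867*(30 + 1² + 11*1) = -2867*(30 + 1 + 11) = -2867*42 = -120414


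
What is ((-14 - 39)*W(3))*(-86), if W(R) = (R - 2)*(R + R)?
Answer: 27348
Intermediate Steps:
W(R) = 2*R*(-2 + R) (W(R) = (-2 + R)*(2*R) = 2*R*(-2 + R))
((-14 - 39)*W(3))*(-86) = ((-14 - 39)*(2*3*(-2 + 3)))*(-86) = -106*3*(-86) = -53*6*(-86) = -318*(-86) = 27348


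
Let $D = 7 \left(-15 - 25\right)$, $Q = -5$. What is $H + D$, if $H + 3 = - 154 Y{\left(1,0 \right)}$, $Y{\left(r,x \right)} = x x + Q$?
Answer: $487$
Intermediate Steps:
$Y{\left(r,x \right)} = -5 + x^{2}$ ($Y{\left(r,x \right)} = x x - 5 = x^{2} - 5 = -5 + x^{2}$)
$D = -280$ ($D = 7 \left(-40\right) = -280$)
$H = 767$ ($H = -3 - 154 \left(-5 + 0^{2}\right) = -3 - 154 \left(-5 + 0\right) = -3 - -770 = -3 + 770 = 767$)
$H + D = 767 - 280 = 487$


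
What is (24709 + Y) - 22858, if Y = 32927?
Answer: 34778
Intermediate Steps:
(24709 + Y) - 22858 = (24709 + 32927) - 22858 = 57636 - 22858 = 34778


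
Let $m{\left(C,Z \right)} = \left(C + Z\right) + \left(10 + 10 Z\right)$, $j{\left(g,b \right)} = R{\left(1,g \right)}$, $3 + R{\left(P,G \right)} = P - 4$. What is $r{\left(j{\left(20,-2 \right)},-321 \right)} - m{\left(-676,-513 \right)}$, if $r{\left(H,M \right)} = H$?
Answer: $6303$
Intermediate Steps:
$R{\left(P,G \right)} = -7 + P$ ($R{\left(P,G \right)} = -3 + \left(P - 4\right) = -3 + \left(-4 + P\right) = -7 + P$)
$j{\left(g,b \right)} = -6$ ($j{\left(g,b \right)} = -7 + 1 = -6$)
$m{\left(C,Z \right)} = 10 + C + 11 Z$
$r{\left(j{\left(20,-2 \right)},-321 \right)} - m{\left(-676,-513 \right)} = -6 - \left(10 - 676 + 11 \left(-513\right)\right) = -6 - \left(10 - 676 - 5643\right) = -6 - -6309 = -6 + 6309 = 6303$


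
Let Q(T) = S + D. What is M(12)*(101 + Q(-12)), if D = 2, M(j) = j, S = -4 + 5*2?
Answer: 1308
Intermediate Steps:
S = 6 (S = -4 + 10 = 6)
Q(T) = 8 (Q(T) = 6 + 2 = 8)
M(12)*(101 + Q(-12)) = 12*(101 + 8) = 12*109 = 1308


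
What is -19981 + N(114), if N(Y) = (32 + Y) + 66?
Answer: -19769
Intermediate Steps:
N(Y) = 98 + Y
-19981 + N(114) = -19981 + (98 + 114) = -19981 + 212 = -19769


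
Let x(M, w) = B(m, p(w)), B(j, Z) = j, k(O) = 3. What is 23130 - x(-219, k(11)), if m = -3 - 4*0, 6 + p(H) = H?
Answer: 23133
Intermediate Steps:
p(H) = -6 + H
m = -3 (m = -3 + 0 = -3)
x(M, w) = -3
23130 - x(-219, k(11)) = 23130 - 1*(-3) = 23130 + 3 = 23133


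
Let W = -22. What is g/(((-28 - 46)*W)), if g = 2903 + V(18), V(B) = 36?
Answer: 2939/1628 ≈ 1.8053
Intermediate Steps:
g = 2939 (g = 2903 + 36 = 2939)
g/(((-28 - 46)*W)) = 2939/(((-28 - 46)*(-22))) = 2939/((-74*(-22))) = 2939/1628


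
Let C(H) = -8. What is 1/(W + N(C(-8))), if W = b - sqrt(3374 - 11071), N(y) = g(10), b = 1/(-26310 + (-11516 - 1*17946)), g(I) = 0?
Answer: 55772*I/(-I + 55772*sqrt(7697)) ≈ -2.3295e-9 + 0.011398*I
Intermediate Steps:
b = -1/55772 (b = 1/(-26310 + (-11516 - 17946)) = 1/(-26310 - 29462) = 1/(-55772) = -1/55772 ≈ -1.7930e-5)
N(y) = 0
W = -1/55772 - I*sqrt(7697) (W = -1/55772 - sqrt(3374 - 11071) = -1/55772 - sqrt(-7697) = -1/55772 - I*sqrt(7697) ≈ -1.793e-5 - 87.733*I)
1/(W + N(C(-8))) = 1/((-1/55772 - I*sqrt(7697)) + 0) = 1/(-1/55772 - I*sqrt(7697))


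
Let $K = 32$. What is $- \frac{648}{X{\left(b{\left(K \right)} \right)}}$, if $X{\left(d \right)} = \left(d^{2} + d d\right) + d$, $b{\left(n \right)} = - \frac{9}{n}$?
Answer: $\frac{36864}{7} \approx 5266.3$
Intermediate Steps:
$X{\left(d \right)} = d + 2 d^{2}$ ($X{\left(d \right)} = \left(d^{2} + d^{2}\right) + d = 2 d^{2} + d = d + 2 d^{2}$)
$- \frac{648}{X{\left(b{\left(K \right)} \right)}} = - \frac{648}{- \frac{9}{32} \left(1 + 2 \left(- \frac{9}{32}\right)\right)} = - \frac{648}{\left(-9\right) \frac{1}{32} \left(1 + 2 \left(\left(-9\right) \frac{1}{32}\right)\right)} = - \frac{648}{\left(- \frac{9}{32}\right) \left(1 + 2 \left(- \frac{9}{32}\right)\right)} = - \frac{648}{\left(- \frac{9}{32}\right) \left(1 - \frac{9}{16}\right)} = - \frac{648}{\left(- \frac{9}{32}\right) \frac{7}{16}} = - \frac{648}{- \frac{63}{512}} = \left(-648\right) \left(- \frac{512}{63}\right) = \frac{36864}{7}$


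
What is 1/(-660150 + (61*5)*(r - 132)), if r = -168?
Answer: -1/751650 ≈ -1.3304e-6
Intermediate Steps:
1/(-660150 + (61*5)*(r - 132)) = 1/(-660150 + (61*5)*(-168 - 132)) = 1/(-660150 + 305*(-300)) = 1/(-660150 - 91500) = 1/(-751650) = -1/751650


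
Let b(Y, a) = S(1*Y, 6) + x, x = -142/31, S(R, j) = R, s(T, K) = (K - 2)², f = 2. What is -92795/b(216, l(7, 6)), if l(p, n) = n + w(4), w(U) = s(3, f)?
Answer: -2876645/6554 ≈ -438.91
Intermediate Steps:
s(T, K) = (-2 + K)²
w(U) = 0 (w(U) = (-2 + 2)² = 0² = 0)
x = -142/31 (x = -142*1/31 = -142/31 ≈ -4.5806)
l(p, n) = n (l(p, n) = n + 0 = n)
b(Y, a) = -142/31 + Y (b(Y, a) = 1*Y - 142/31 = Y - 142/31 = -142/31 + Y)
-92795/b(216, l(7, 6)) = -92795/(-142/31 + 216) = -92795/6554/31 = -92795*31/6554 = -2876645/6554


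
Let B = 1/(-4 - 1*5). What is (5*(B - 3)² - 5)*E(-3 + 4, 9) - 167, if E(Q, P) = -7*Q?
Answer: -38132/81 ≈ -470.77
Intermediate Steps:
B = -⅑ (B = 1/(-4 - 5) = 1/(-9) = -⅑ ≈ -0.11111)
(5*(B - 3)² - 5)*E(-3 + 4, 9) - 167 = (5*(-⅑ - 3)² - 5)*(-7*(-3 + 4)) - 167 = (5*(-28/9)² - 5)*(-7*1) - 167 = (5*(784/81) - 5)*(-7) - 167 = (3920/81 - 5)*(-7) - 167 = (3515/81)*(-7) - 167 = -24605/81 - 167 = -38132/81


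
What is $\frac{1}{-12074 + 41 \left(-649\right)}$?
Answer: $- \frac{1}{38683} \approx -2.5851 \cdot 10^{-5}$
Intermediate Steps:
$\frac{1}{-12074 + 41 \left(-649\right)} = \frac{1}{-12074 - 26609} = \frac{1}{-38683} = - \frac{1}{38683}$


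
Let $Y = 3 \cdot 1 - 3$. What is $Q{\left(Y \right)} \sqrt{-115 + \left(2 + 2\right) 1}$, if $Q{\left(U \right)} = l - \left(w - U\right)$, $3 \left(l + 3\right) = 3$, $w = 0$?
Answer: $- 2 i \sqrt{111} \approx - 21.071 i$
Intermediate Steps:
$Y = 0$ ($Y = 3 - 3 = 0$)
$l = -2$ ($l = -3 + \frac{1}{3} \cdot 3 = -3 + 1 = -2$)
$Q{\left(U \right)} = -2 + U$ ($Q{\left(U \right)} = -2 - \left(0 - U\right) = -2 - - U = -2 + U$)
$Q{\left(Y \right)} \sqrt{-115 + \left(2 + 2\right) 1} = \left(-2 + 0\right) \sqrt{-115 + \left(2 + 2\right) 1} = - 2 \sqrt{-115 + 4 \cdot 1} = - 2 \sqrt{-115 + 4} = - 2 \sqrt{-111} = - 2 i \sqrt{111}$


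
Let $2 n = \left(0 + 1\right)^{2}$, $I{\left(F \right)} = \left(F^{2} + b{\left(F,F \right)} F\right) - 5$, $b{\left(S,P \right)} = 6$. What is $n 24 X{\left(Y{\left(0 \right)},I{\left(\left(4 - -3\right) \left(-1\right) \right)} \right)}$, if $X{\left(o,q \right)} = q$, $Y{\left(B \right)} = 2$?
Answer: $24$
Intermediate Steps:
$I{\left(F \right)} = -5 + F^{2} + 6 F$ ($I{\left(F \right)} = \left(F^{2} + 6 F\right) - 5 = -5 + F^{2} + 6 F$)
$n = \frac{1}{2}$ ($n = \frac{\left(0 + 1\right)^{2}}{2} = \frac{1^{2}}{2} = \frac{1}{2} \cdot 1 = \frac{1}{2} \approx 0.5$)
$n 24 X{\left(Y{\left(0 \right)},I{\left(\left(4 - -3\right) \left(-1\right) \right)} \right)} = \frac{1}{2} \cdot 24 \left(-5 + \left(\left(4 - -3\right) \left(-1\right)\right)^{2} + 6 \left(4 - -3\right) \left(-1\right)\right) = 12 \left(-5 + \left(\left(4 + 3\right) \left(-1\right)\right)^{2} + 6 \left(4 + 3\right) \left(-1\right)\right) = 12 \left(-5 + \left(7 \left(-1\right)\right)^{2} + 6 \cdot 7 \left(-1\right)\right) = 12 \left(-5 + \left(-7\right)^{2} + 6 \left(-7\right)\right) = 12 \left(-5 + 49 - 42\right) = 12 \cdot 2 = 24$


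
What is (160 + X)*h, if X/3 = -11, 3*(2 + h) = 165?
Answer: 6731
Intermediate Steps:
h = 53 (h = -2 + (1/3)*165 = -2 + 55 = 53)
X = -33 (X = 3*(-11) = -33)
(160 + X)*h = (160 - 33)*53 = 127*53 = 6731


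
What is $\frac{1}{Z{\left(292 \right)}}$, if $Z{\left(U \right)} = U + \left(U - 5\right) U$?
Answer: $\frac{1}{84096} \approx 1.1891 \cdot 10^{-5}$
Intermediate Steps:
$Z{\left(U \right)} = U + U \left(-5 + U\right)$ ($Z{\left(U \right)} = U + \left(U - 5\right) U = U + \left(-5 + U\right) U = U + U \left(-5 + U\right)$)
$\frac{1}{Z{\left(292 \right)}} = \frac{1}{292 \left(-4 + 292\right)} = \frac{1}{292 \cdot 288} = \frac{1}{84096}$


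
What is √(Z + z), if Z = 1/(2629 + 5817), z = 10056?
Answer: √717343923742/8446 ≈ 100.28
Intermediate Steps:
Z = 1/8446 ≈ 0.00011840
√(Z + z) = √(1/8446 + 10056) = √(84932977/8446) = √717343923742/8446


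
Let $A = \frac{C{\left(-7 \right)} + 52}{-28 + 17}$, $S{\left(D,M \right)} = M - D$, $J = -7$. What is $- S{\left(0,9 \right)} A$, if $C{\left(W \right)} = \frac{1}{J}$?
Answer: $\frac{297}{7} \approx 42.429$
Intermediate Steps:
$C{\left(W \right)} = - \frac{1}{7}$ ($C{\left(W \right)} = \frac{1}{-7} = - \frac{1}{7}$)
$A = - \frac{33}{7}$ ($A = \frac{- \frac{1}{7} + 52}{-28 + 17} = \frac{363}{7 \left(-11\right)} = \frac{363}{7} \left(- \frac{1}{11}\right) = - \frac{33}{7} \approx -4.7143$)
$- S{\left(0,9 \right)} A = - (9 - 0) \left(- \frac{33}{7}\right) = - (9 + 0) \left(- \frac{33}{7}\right) = \left(-1\right) 9 \left(- \frac{33}{7}\right) = \left(-9\right) \left(- \frac{33}{7}\right) = \frac{297}{7}$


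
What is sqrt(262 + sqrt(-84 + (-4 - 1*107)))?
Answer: sqrt(262 + I*sqrt(195)) ≈ 16.192 + 0.4312*I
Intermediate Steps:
sqrt(262 + sqrt(-84 + (-4 - 1*107))) = sqrt(262 + sqrt(-84 + (-4 - 107))) = sqrt(262 + sqrt(-84 - 111)) = sqrt(262 + sqrt(-195)) = sqrt(262 + I*sqrt(195))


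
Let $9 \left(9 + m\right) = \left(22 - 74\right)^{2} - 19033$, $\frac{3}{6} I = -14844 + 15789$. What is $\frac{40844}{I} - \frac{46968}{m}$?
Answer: $\frac{24486262}{516915} \approx 47.37$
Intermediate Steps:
$I = 1890$ ($I = 2 \left(-14844 + 15789\right) = 2 \cdot 945 = 1890$)
$m = - \frac{5470}{3}$ ($m = -9 + \frac{\left(22 - 74\right)^{2} - 19033}{9} = -9 + \frac{\left(-52\right)^{2} - 19033}{9} = -9 + \frac{2704 - 19033}{9} = -9 + \frac{1}{9} \left(-16329\right) = -9 - \frac{5443}{3} = - \frac{5470}{3} \approx -1823.3$)
$\frac{40844}{I} - \frac{46968}{m} = \frac{40844}{1890} - \frac{46968}{- \frac{5470}{3}} = 40844 \cdot \frac{1}{1890} - - \frac{70452}{2735} = \frac{20422}{945} + \frac{70452}{2735} = \frac{24486262}{516915}$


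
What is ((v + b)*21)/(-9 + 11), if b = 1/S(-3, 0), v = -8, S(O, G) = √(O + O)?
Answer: -84 - 7*I*√6/4 ≈ -84.0 - 4.2866*I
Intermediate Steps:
S(O, G) = √2*√O (S(O, G) = √(2*O) = √2*√O)
b = -I*√6/6 (b = 1/(√2*√(-3)) = 1/(√2*(I*√3)) = 1/(I*√6) = -I*√6/6 ≈ -0.40825*I)
((v + b)*21)/(-9 + 11) = ((-8 - I*√6/6)*21)/(-9 + 11) = (-168 - 7*I*√6/2)/2 = (-168 - 7*I*√6/2)*(½) = -84 - 7*I*√6/4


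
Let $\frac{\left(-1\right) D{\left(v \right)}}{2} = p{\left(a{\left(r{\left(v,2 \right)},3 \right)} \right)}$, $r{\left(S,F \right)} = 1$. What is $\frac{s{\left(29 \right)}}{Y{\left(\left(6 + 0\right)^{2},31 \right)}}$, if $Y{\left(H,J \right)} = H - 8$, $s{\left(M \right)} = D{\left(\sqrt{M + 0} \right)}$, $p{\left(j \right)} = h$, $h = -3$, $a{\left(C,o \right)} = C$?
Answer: $\frac{3}{14} \approx 0.21429$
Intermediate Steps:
$p{\left(j \right)} = -3$
$D{\left(v \right)} = 6$ ($D{\left(v \right)} = \left(-2\right) \left(-3\right) = 6$)
$s{\left(M \right)} = 6$
$Y{\left(H,J \right)} = -8 + H$ ($Y{\left(H,J \right)} = H - 8 = -8 + H$)
$\frac{s{\left(29 \right)}}{Y{\left(\left(6 + 0\right)^{2},31 \right)}} = \frac{6}{-8 + \left(6 + 0\right)^{2}} = \frac{6}{-8 + 6^{2}} = \frac{6}{-8 + 36} = \frac{6}{28} = 6 \cdot \frac{1}{28} = \frac{3}{14}$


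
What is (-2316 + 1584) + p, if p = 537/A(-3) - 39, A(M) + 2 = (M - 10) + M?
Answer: -4805/6 ≈ -800.83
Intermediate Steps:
A(M) = -12 + 2*M (A(M) = -2 + ((M - 10) + M) = -2 + ((-10 + M) + M) = -2 + (-10 + 2*M) = -12 + 2*M)
p = -413/6 (p = 537/(-12 + 2*(-3)) - 39 = 537/(-12 - 6) - 39 = 537/(-18) - 39 = 537*(-1/18) - 39 = -179/6 - 39 = -413/6 ≈ -68.833)
(-2316 + 1584) + p = (-2316 + 1584) - 413/6 = -732 - 413/6 = -4805/6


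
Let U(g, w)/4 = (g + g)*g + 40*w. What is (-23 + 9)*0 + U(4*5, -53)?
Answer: -5280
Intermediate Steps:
U(g, w) = 8*g² + 160*w (U(g, w) = 4*((g + g)*g + 40*w) = 4*((2*g)*g + 40*w) = 4*(2*g² + 40*w) = 8*g² + 160*w)
(-23 + 9)*0 + U(4*5, -53) = (-23 + 9)*0 + (8*(4*5)² + 160*(-53)) = -14*0 + (8*20² - 8480) = 0 + (8*400 - 8480) = 0 + (3200 - 8480) = 0 - 5280 = -5280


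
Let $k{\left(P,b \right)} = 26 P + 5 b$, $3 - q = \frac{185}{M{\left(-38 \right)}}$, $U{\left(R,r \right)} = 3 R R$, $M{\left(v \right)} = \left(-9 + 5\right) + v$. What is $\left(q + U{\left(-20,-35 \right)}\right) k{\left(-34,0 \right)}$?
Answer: $- \frac{22414262}{21} \approx -1.0673 \cdot 10^{6}$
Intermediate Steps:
$M{\left(v \right)} = -4 + v$
$U{\left(R,r \right)} = 3 R^{2}$
$q = \frac{311}{42}$ ($q = 3 - \frac{185}{-4 - 38} = 3 - \frac{185}{-42} = 3 - 185 \left(- \frac{1}{42}\right) = 3 - - \frac{185}{42} = 3 + \frac{185}{42} = \frac{311}{42} \approx 7.4048$)
$k{\left(P,b \right)} = 5 b + 26 P$
$\left(q + U{\left(-20,-35 \right)}\right) k{\left(-34,0 \right)} = \left(\frac{311}{42} + 3 \left(-20\right)^{2}\right) \left(5 \cdot 0 + 26 \left(-34\right)\right) = \left(\frac{311}{42} + 3 \cdot 400\right) \left(0 - 884\right) = \left(\frac{311}{42} + 1200\right) \left(-884\right) = \frac{50711}{42} \left(-884\right) = - \frac{22414262}{21}$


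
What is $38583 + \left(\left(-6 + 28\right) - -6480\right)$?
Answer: $45085$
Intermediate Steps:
$38583 + \left(\left(-6 + 28\right) - -6480\right) = 38583 + \left(22 + 6480\right) = 38583 + 6502 = 45085$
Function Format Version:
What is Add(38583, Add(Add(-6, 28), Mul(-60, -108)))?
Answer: 45085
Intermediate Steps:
Add(38583, Add(Add(-6, 28), Mul(-60, -108))) = Add(38583, Add(22, 6480)) = Add(38583, 6502) = 45085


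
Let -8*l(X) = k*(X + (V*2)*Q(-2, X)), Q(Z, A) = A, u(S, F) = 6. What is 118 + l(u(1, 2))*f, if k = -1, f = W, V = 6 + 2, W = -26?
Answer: -427/2 ≈ -213.50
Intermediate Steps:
V = 8
f = -26
l(X) = 17*X/8 (l(X) = -(-1)*(X + (8*2)*X)/8 = -(-1)*(X + 16*X)/8 = -(-1)*17*X/8 = -(-17)*X/8 = 17*X/8)
118 + l(u(1, 2))*f = 118 + ((17/8)*6)*(-26) = 118 + (51/4)*(-26) = 118 - 663/2 = -427/2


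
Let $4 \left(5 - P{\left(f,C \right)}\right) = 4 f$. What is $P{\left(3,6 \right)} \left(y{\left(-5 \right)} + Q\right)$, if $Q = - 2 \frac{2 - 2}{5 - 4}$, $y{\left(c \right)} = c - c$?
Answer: $0$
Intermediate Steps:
$y{\left(c \right)} = 0$
$P{\left(f,C \right)} = 5 - f$ ($P{\left(f,C \right)} = 5 - \frac{4 f}{4} = 5 - f$)
$Q = 0$ ($Q = - 2 \cdot \frac{0}{1} = - 2 \cdot 0 \cdot 1 = \left(-2\right) 0 = 0$)
$P{\left(3,6 \right)} \left(y{\left(-5 \right)} + Q\right) = \left(5 - 3\right) \left(0 + 0\right) = \left(5 - 3\right) 0 = 2 \cdot 0 = 0$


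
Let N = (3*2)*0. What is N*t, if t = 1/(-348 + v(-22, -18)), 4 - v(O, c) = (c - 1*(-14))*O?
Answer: 0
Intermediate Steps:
v(O, c) = 4 - O*(14 + c) (v(O, c) = 4 - (c - 1*(-14))*O = 4 - (c + 14)*O = 4 - (14 + c)*O = 4 - O*(14 + c))
N = 0 (N = 6*0 = 0)
t = -1/432 (t = 1/(-348 + (4 - 14*(-22) - 1*(-22)*(-18))) = 1/(-348 + (4 + 308 - 396)) = 1/(-348 - 84) = 1/(-432) = -1/432 ≈ -0.0023148)
N*t = 0*(-1/432) = 0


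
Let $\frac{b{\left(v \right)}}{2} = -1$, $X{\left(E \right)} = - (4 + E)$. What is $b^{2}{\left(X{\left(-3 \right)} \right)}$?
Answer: $4$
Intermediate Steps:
$X{\left(E \right)} = -4 - E$
$b{\left(v \right)} = -2$ ($b{\left(v \right)} = 2 \left(-1\right) = -2$)
$b^{2}{\left(X{\left(-3 \right)} \right)} = \left(-2\right)^{2} = 4$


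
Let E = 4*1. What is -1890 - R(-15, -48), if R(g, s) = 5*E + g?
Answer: -1895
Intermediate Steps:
E = 4
R(g, s) = 20 + g (R(g, s) = 5*4 + g = 20 + g)
-1890 - R(-15, -48) = -1890 - (20 - 15) = -1890 - 1*5 = -1890 - 5 = -1895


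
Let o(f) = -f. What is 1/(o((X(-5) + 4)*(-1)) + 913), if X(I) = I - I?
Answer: 1/917 ≈ 0.0010905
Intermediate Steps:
X(I) = 0
1/(o((X(-5) + 4)*(-1)) + 913) = 1/(-(0 + 4)*(-1) + 913) = 1/(-4*(-1) + 913) = 1/(-1*(-4) + 913) = 1/(4 + 913) = 1/917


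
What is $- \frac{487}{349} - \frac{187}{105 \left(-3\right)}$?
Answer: $- \frac{88142}{109935} \approx -0.80176$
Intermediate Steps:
$- \frac{487}{349} - \frac{187}{105 \left(-3\right)} = \left(-487\right) \frac{1}{349} - \frac{187}{-315} = - \frac{487}{349} - - \frac{187}{315} = - \frac{487}{349} + \frac{187}{315} = - \frac{88142}{109935}$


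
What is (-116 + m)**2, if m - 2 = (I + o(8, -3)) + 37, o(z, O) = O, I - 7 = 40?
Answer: 1089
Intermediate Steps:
I = 47 (I = 7 + 40 = 47)
m = 83 (m = 2 + ((47 - 3) + 37) = 2 + (44 + 37) = 2 + 81 = 83)
(-116 + m)**2 = (-116 + 83)**2 = (-33)**2 = 1089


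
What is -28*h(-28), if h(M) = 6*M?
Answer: 4704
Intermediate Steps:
-28*h(-28) = -168*(-28) = -28*(-168) = 4704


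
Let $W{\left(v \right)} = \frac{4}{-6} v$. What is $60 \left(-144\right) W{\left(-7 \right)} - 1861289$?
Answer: $-1901609$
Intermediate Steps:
$W{\left(v \right)} = - \frac{2 v}{3}$ ($W{\left(v \right)} = 4 \left(- \frac{1}{6}\right) v = - \frac{2 v}{3}$)
$60 \left(-144\right) W{\left(-7 \right)} - 1861289 = 60 \left(-144\right) \left(\left(- \frac{2}{3}\right) \left(-7\right)\right) - 1861289 = \left(-8640\right) \frac{14}{3} - 1861289 = -40320 - 1861289 = -1901609$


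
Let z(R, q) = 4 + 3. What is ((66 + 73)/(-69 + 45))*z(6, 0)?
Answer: -973/24 ≈ -40.542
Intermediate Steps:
z(R, q) = 7
((66 + 73)/(-69 + 45))*z(6, 0) = ((66 + 73)/(-69 + 45))*7 = (139/(-24))*7 = (139*(-1/24))*7 = -139/24*7 = -973/24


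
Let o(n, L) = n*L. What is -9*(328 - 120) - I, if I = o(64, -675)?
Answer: 41328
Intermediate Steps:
o(n, L) = L*n
I = -43200 (I = -675*64 = -43200)
-9*(328 - 120) - I = -9*(328 - 120) - 1*(-43200) = -9*208 + 43200 = -1872 + 43200 = 41328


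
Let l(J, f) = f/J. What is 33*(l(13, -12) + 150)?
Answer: 63954/13 ≈ 4919.5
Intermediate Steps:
33*(l(13, -12) + 150) = 33*(-12/13 + 150) = 33*(1938/13) = 63954/13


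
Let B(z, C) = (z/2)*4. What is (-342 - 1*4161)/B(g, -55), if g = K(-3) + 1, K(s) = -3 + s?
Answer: 4503/10 ≈ 450.30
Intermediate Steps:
g = -5 (g = (-3 - 3) + 1 = -6 + 1 = -5)
B(z, C) = 2*z (B(z, C) = (z/2)*4 = 2*z)
(-342 - 1*4161)/B(g, -55) = (-342 - 1*4161)/((2*(-5))) = (-342 - 4161)/(-10) = -4503*(-⅒) = 4503/10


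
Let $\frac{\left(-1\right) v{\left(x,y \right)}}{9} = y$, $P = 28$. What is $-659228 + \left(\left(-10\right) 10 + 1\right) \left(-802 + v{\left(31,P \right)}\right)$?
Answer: $-554882$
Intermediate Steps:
$v{\left(x,y \right)} = - 9 y$
$-659228 + \left(\left(-10\right) 10 + 1\right) \left(-802 + v{\left(31,P \right)}\right) = -659228 + \left(\left(-10\right) 10 + 1\right) \left(-802 - 252\right) = -659228 + \left(-100 + 1\right) \left(-802 - 252\right) = -659228 - -104346 = -659228 + 104346 = -554882$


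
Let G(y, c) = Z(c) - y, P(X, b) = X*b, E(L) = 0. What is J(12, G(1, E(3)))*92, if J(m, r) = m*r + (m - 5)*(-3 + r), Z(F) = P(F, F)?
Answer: -3680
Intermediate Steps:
Z(F) = F² (Z(F) = F*F = F²)
G(y, c) = c² - y
J(m, r) = m*r + (-5 + m)*(-3 + r)
J(12, G(1, E(3)))*92 = (15 - 5*(0² - 1*1) - 3*12 + 2*12*(0² - 1*1))*92 = (15 - 5*(0 - 1) - 36 + 2*12*(0 - 1))*92 = (15 - 5*(-1) - 36 + 2*12*(-1))*92 = (15 + 5 - 36 - 24)*92 = -40*92 = -3680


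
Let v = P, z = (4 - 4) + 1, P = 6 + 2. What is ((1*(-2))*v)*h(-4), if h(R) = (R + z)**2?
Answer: -144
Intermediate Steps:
P = 8
z = 1 (z = 0 + 1 = 1)
h(R) = (1 + R)**2 (h(R) = (R + 1)**2 = (1 + R)**2)
v = 8
((1*(-2))*v)*h(-4) = ((1*(-2))*8)*(1 - 4)**2 = -2*8*(-3)**2 = -16*9 = -144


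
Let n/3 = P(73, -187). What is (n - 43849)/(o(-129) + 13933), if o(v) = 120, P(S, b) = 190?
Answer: -43279/14053 ≈ -3.0797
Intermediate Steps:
n = 570 (n = 3*190 = 570)
(n - 43849)/(o(-129) + 13933) = (570 - 43849)/(120 + 13933) = -43279/14053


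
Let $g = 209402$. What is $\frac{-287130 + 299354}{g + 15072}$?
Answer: $\frac{6112}{112237} \approx 0.054456$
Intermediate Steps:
$\frac{-287130 + 299354}{g + 15072} = \frac{-287130 + 299354}{209402 + 15072} = \frac{12224}{224474} = 12224 \cdot \frac{1}{224474} = \frac{6112}{112237}$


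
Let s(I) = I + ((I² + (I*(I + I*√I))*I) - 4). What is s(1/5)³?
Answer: -515809952/9765625 + 3299416*√5/48828125 ≈ -52.668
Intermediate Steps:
s(I) = -4 + I + I² + I²*(I + I^(3/2)) (s(I) = I + ((I² + (I*(I + I^(3/2)))*I) - 4) = I + ((I² + I²*(I + I^(3/2))) - 4) = I + (-4 + I² + I²*(I + I^(3/2))) = -4 + I + I² + I²*(I + I^(3/2)))
s(1/5)³ = (-4 + 1/5 + (1/5)² + (1/5)³ + (1/5)^(7/2))³ = (-4 + 1*(⅕) + (1*(⅕))² + (1*(⅕))³ + (1*(⅕))^(7/2))³ = (-4 + ⅕ + (⅕)² + (⅕)³ + (⅕)^(7/2))³ = (-4 + ⅕ + 1/25 + 1/125 + √5/625)³ = (-469/125 + √5/625)³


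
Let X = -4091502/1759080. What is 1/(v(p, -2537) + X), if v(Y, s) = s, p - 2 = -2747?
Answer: -293180/744479577 ≈ -0.00039381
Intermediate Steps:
p = -2745 (p = 2 - 2747 = -2745)
X = -681917/293180 (X = -4091502*1/1759080 = -681917/293180 ≈ -2.3259)
1/(v(p, -2537) + X) = 1/(-2537 - 681917/293180) = 1/(-744479577/293180) = -293180/744479577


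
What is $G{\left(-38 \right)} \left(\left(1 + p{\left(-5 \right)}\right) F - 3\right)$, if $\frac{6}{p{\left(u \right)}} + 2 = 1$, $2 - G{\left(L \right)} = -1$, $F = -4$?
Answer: $51$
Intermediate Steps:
$G{\left(L \right)} = 3$ ($G{\left(L \right)} = 2 - -1 = 2 + 1 = 3$)
$p{\left(u \right)} = -6$ ($p{\left(u \right)} = \frac{6}{-2 + 1} = \frac{6}{-1} = 6 \left(-1\right) = -6$)
$G{\left(-38 \right)} \left(\left(1 + p{\left(-5 \right)}\right) F - 3\right) = 3 \left(\left(1 - 6\right) \left(-4\right) - 3\right) = 3 \left(\left(-5\right) \left(-4\right) - 3\right) = 3 \left(20 - 3\right) = 3 \cdot 17 = 51$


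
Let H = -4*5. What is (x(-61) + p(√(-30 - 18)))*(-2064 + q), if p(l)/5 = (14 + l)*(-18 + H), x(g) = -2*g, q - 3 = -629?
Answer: 6827220 + 2044400*I*√3 ≈ 6.8272e+6 + 3.541e+6*I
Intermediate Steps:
q = -626 (q = 3 - 629 = -626)
H = -20
p(l) = -2660 - 190*l (p(l) = 5*((14 + l)*(-18 - 20)) = 5*((14 + l)*(-38)) = 5*(-532 - 38*l) = -2660 - 190*l)
(x(-61) + p(√(-30 - 18)))*(-2064 + q) = (-2*(-61) + (-2660 - 190*√(-30 - 18)))*(-2064 - 626) = (122 + (-2660 - 760*I*√3))*(-2690) = (-2538 - 760*I*√3)*(-2690) = 6827220 + 2044400*I*√3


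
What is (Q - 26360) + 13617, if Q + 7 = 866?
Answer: -11884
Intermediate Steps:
Q = 859 (Q = -7 + 866 = 859)
(Q - 26360) + 13617 = (859 - 26360) + 13617 = -25501 + 13617 = -11884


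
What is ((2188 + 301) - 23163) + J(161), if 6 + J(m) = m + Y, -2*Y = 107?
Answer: -41145/2 ≈ -20573.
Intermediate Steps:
Y = -107/2 (Y = -½*107 = -107/2 ≈ -53.500)
J(m) = -119/2 + m (J(m) = -6 + (m - 107/2) = -6 + (-107/2 + m) = -119/2 + m)
((2188 + 301) - 23163) + J(161) = ((2188 + 301) - 23163) + (-119/2 + 161) = (2489 - 23163) + 203/2 = -20674 + 203/2 = -41145/2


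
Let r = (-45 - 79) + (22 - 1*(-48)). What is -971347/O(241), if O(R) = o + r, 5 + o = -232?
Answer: 971347/291 ≈ 3338.0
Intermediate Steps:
o = -237 (o = -5 - 232 = -237)
r = -54 (r = -124 + (22 + 48) = -124 + 70 = -54)
O(R) = -291 (O(R) = -237 - 54 = -291)
-971347/O(241) = -971347/(-291) = -971347*(-1/291) = 971347/291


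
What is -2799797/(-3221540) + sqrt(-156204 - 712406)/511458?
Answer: 399971/460220 + I*sqrt(868610)/511458 ≈ 0.86909 + 0.0018222*I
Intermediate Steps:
-2799797/(-3221540) + sqrt(-156204 - 712406)/511458 = -2799797*(-1/3221540) + sqrt(-868610)*(1/511458) = 399971/460220 + (I*sqrt(868610))*(1/511458) = 399971/460220 + I*sqrt(868610)/511458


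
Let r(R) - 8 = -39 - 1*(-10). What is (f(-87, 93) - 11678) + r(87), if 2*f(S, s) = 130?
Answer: -11634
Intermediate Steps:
f(S, s) = 65 (f(S, s) = (½)*130 = 65)
r(R) = -21 (r(R) = 8 + (-39 - 1*(-10)) = 8 + (-39 + 10) = 8 - 29 = -21)
(f(-87, 93) - 11678) + r(87) = (65 - 11678) - 21 = -11613 - 21 = -11634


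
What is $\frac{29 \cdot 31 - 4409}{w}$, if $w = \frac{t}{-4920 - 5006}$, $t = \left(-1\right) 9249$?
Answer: $- \frac{11613420}{3083} \approx -3766.9$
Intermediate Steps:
$t = -9249$
$w = \frac{9249}{9926}$ ($w = - \frac{9249}{-4920 - 5006} = - \frac{9249}{-9926} = \left(-9249\right) \left(- \frac{1}{9926}\right) = \frac{9249}{9926} \approx 0.9318$)
$\frac{29 \cdot 31 - 4409}{w} = \frac{29 \cdot 31 - 4409}{\frac{9249}{9926}} = \left(899 - 4409\right) \frac{9926}{9249} = \left(-3510\right) \frac{9926}{9249} = - \frac{11613420}{3083}$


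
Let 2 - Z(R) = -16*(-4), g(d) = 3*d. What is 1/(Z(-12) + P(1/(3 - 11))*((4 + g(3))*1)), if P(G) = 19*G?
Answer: -8/743 ≈ -0.010767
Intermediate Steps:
Z(R) = -62 (Z(R) = 2 - (-16)*(-4) = 2 - 1*64 = 2 - 64 = -62)
1/(Z(-12) + P(1/(3 - 11))*((4 + g(3))*1)) = 1/(-62 + (19/(3 - 11))*((4 + 3*3)*1)) = 1/(-62 + (19/(-8))*((4 + 9)*1)) = 1/(-62 + (19*(-1/8))*(13*1)) = 1/(-62 - 19/8*13) = 1/(-62 - 247/8) = 1/(-743/8) = -8/743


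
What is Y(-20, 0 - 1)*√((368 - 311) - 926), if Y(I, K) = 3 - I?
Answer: 23*I*√869 ≈ 678.01*I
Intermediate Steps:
Y(-20, 0 - 1)*√((368 - 311) - 926) = (3 - 1*(-20))*√((368 - 311) - 926) = (3 + 20)*√(57 - 926) = 23*√(-869) = 23*(I*√869) = 23*I*√869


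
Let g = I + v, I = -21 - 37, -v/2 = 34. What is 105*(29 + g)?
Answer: -10185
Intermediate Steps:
v = -68 (v = -2*34 = -68)
I = -58
g = -126 (g = -58 - 68 = -126)
105*(29 + g) = 105*(29 - 126) = 105*(-97) = -10185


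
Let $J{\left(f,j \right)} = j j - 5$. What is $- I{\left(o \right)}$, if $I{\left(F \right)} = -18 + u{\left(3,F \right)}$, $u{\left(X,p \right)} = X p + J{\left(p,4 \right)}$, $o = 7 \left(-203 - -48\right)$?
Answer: $3262$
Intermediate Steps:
$J{\left(f,j \right)} = -5 + j^{2}$ ($J{\left(f,j \right)} = j^{2} - 5 = -5 + j^{2}$)
$o = -1085$ ($o = 7 \left(-203 + 48\right) = 7 \left(-155\right) = -1085$)
$u{\left(X,p \right)} = 11 + X p$ ($u{\left(X,p \right)} = X p - \left(5 - 4^{2}\right) = X p + \left(-5 + 16\right) = X p + 11 = 11 + X p$)
$I{\left(F \right)} = -7 + 3 F$ ($I{\left(F \right)} = -18 + \left(11 + 3 F\right) = -7 + 3 F$)
$- I{\left(o \right)} = - (-7 + 3 \left(-1085\right)) = - (-7 - 3255) = \left(-1\right) \left(-3262\right) = 3262$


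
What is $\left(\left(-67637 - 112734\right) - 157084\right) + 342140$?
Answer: $4685$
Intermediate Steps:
$\left(\left(-67637 - 112734\right) - 157084\right) + 342140 = \left(-180371 - 157084\right) + 342140 = -337455 + 342140 = 4685$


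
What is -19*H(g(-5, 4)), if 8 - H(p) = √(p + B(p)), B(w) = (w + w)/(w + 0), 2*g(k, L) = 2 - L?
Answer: -133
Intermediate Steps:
g(k, L) = 1 - L/2 (g(k, L) = (2 - L)/2 = 1 - L/2)
B(w) = 2 (B(w) = (2*w)/w = 2)
H(p) = 8 - √(2 + p) (H(p) = 8 - √(p + 2) = 8 - √(2 + p))
-19*H(g(-5, 4)) = -19*(8 - √(2 + (1 - ½*4))) = -19*(8 - √(2 + (1 - 2))) = -19*(8 - √(2 - 1)) = -19*(8 - √1) = -19*(8 - 1*1) = -19*(8 - 1) = -19*7 = -133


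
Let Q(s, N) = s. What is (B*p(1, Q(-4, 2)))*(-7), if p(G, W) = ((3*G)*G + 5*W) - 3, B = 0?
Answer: 0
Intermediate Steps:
p(G, W) = -3 + 3*G² + 5*W (p(G, W) = (3*G² + 5*W) - 3 = -3 + 3*G² + 5*W)
(B*p(1, Q(-4, 2)))*(-7) = (0*(-3 + 3*1² + 5*(-4)))*(-7) = (0*(-3 + 3*1 - 20))*(-7) = (0*(-3 + 3 - 20))*(-7) = (0*(-20))*(-7) = 0*(-7) = 0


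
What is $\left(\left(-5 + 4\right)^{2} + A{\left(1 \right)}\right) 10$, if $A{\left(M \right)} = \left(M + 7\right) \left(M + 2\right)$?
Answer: $250$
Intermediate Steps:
$A{\left(M \right)} = \left(2 + M\right) \left(7 + M\right)$ ($A{\left(M \right)} = \left(7 + M\right) \left(2 + M\right) = \left(2 + M\right) \left(7 + M\right)$)
$\left(\left(-5 + 4\right)^{2} + A{\left(1 \right)}\right) 10 = \left(\left(-5 + 4\right)^{2} + \left(14 + 1^{2} + 9 \cdot 1\right)\right) 10 = \left(\left(-1\right)^{2} + \left(14 + 1 + 9\right)\right) 10 = \left(1 + 24\right) 10 = 25 \cdot 10 = 250$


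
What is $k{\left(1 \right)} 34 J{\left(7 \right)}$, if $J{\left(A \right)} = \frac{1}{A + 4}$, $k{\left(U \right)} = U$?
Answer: $\frac{34}{11} \approx 3.0909$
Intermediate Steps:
$J{\left(A \right)} = \frac{1}{4 + A}$
$k{\left(1 \right)} 34 J{\left(7 \right)} = \frac{1 \cdot 34}{4 + 7} = \frac{34}{11}$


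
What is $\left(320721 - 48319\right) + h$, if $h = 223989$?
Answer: $496391$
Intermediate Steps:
$\left(320721 - 48319\right) + h = \left(320721 - 48319\right) + 223989 = 272402 + 223989 = 496391$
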